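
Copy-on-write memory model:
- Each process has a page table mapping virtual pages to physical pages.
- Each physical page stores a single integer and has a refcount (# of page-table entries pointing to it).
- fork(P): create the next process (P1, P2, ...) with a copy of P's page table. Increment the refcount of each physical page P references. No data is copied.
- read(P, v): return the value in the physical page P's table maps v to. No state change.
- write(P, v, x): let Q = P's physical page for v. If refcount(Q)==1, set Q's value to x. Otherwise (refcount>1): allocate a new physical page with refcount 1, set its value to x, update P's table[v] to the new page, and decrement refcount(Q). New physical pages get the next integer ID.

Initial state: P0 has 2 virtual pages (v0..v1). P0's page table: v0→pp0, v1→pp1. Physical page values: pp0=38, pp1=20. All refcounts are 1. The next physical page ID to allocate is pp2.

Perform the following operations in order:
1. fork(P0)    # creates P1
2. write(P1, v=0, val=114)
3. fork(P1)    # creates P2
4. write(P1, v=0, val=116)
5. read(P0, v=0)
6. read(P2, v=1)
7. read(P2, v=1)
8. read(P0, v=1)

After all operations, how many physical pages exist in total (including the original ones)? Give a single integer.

Op 1: fork(P0) -> P1. 2 ppages; refcounts: pp0:2 pp1:2
Op 2: write(P1, v0, 114). refcount(pp0)=2>1 -> COPY to pp2. 3 ppages; refcounts: pp0:1 pp1:2 pp2:1
Op 3: fork(P1) -> P2. 3 ppages; refcounts: pp0:1 pp1:3 pp2:2
Op 4: write(P1, v0, 116). refcount(pp2)=2>1 -> COPY to pp3. 4 ppages; refcounts: pp0:1 pp1:3 pp2:1 pp3:1
Op 5: read(P0, v0) -> 38. No state change.
Op 6: read(P2, v1) -> 20. No state change.
Op 7: read(P2, v1) -> 20. No state change.
Op 8: read(P0, v1) -> 20. No state change.

Answer: 4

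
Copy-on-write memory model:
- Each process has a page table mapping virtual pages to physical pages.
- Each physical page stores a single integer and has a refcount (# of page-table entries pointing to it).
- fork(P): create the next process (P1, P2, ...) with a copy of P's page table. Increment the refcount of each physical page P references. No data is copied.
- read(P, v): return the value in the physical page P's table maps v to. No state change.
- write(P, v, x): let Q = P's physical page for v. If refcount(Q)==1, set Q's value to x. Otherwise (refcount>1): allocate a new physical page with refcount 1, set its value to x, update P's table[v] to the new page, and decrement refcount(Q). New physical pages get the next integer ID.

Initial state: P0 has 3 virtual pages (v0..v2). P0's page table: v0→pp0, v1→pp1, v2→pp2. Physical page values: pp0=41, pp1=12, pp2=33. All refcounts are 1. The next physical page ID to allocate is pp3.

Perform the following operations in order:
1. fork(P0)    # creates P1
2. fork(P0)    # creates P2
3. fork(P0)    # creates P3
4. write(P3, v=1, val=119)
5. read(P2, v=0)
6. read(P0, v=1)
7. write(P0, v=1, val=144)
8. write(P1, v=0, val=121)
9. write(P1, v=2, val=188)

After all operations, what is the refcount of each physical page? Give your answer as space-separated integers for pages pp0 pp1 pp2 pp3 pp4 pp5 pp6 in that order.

Answer: 3 2 3 1 1 1 1

Derivation:
Op 1: fork(P0) -> P1. 3 ppages; refcounts: pp0:2 pp1:2 pp2:2
Op 2: fork(P0) -> P2. 3 ppages; refcounts: pp0:3 pp1:3 pp2:3
Op 3: fork(P0) -> P3. 3 ppages; refcounts: pp0:4 pp1:4 pp2:4
Op 4: write(P3, v1, 119). refcount(pp1)=4>1 -> COPY to pp3. 4 ppages; refcounts: pp0:4 pp1:3 pp2:4 pp3:1
Op 5: read(P2, v0) -> 41. No state change.
Op 6: read(P0, v1) -> 12. No state change.
Op 7: write(P0, v1, 144). refcount(pp1)=3>1 -> COPY to pp4. 5 ppages; refcounts: pp0:4 pp1:2 pp2:4 pp3:1 pp4:1
Op 8: write(P1, v0, 121). refcount(pp0)=4>1 -> COPY to pp5. 6 ppages; refcounts: pp0:3 pp1:2 pp2:4 pp3:1 pp4:1 pp5:1
Op 9: write(P1, v2, 188). refcount(pp2)=4>1 -> COPY to pp6. 7 ppages; refcounts: pp0:3 pp1:2 pp2:3 pp3:1 pp4:1 pp5:1 pp6:1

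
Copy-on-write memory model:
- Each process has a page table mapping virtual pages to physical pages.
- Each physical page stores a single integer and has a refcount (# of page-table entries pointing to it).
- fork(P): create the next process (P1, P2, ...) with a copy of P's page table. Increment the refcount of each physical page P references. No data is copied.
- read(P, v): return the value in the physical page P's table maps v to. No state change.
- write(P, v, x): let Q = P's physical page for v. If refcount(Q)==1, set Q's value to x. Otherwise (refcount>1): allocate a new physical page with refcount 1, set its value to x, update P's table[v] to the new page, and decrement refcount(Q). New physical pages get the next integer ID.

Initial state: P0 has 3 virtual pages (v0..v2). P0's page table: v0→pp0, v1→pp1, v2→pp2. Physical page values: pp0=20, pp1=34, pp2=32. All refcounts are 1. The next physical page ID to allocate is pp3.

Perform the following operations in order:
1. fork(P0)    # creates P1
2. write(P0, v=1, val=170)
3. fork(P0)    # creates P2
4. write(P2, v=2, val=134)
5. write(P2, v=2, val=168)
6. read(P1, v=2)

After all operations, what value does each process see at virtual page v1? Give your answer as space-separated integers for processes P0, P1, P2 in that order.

Op 1: fork(P0) -> P1. 3 ppages; refcounts: pp0:2 pp1:2 pp2:2
Op 2: write(P0, v1, 170). refcount(pp1)=2>1 -> COPY to pp3. 4 ppages; refcounts: pp0:2 pp1:1 pp2:2 pp3:1
Op 3: fork(P0) -> P2. 4 ppages; refcounts: pp0:3 pp1:1 pp2:3 pp3:2
Op 4: write(P2, v2, 134). refcount(pp2)=3>1 -> COPY to pp4. 5 ppages; refcounts: pp0:3 pp1:1 pp2:2 pp3:2 pp4:1
Op 5: write(P2, v2, 168). refcount(pp4)=1 -> write in place. 5 ppages; refcounts: pp0:3 pp1:1 pp2:2 pp3:2 pp4:1
Op 6: read(P1, v2) -> 32. No state change.
P0: v1 -> pp3 = 170
P1: v1 -> pp1 = 34
P2: v1 -> pp3 = 170

Answer: 170 34 170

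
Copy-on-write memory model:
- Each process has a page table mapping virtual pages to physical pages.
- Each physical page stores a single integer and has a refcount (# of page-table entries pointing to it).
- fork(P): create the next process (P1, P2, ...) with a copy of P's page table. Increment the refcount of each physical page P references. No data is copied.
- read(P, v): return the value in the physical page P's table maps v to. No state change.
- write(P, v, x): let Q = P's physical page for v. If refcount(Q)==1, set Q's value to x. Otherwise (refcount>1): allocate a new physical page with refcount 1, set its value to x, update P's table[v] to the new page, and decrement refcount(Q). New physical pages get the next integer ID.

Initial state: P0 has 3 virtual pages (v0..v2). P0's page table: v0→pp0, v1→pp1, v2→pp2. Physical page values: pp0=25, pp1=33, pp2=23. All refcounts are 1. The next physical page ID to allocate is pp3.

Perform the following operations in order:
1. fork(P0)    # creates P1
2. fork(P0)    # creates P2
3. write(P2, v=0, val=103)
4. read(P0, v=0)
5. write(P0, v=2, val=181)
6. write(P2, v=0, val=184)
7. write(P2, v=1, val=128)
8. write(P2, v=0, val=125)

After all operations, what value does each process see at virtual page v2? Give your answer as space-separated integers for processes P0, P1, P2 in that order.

Op 1: fork(P0) -> P1. 3 ppages; refcounts: pp0:2 pp1:2 pp2:2
Op 2: fork(P0) -> P2. 3 ppages; refcounts: pp0:3 pp1:3 pp2:3
Op 3: write(P2, v0, 103). refcount(pp0)=3>1 -> COPY to pp3. 4 ppages; refcounts: pp0:2 pp1:3 pp2:3 pp3:1
Op 4: read(P0, v0) -> 25. No state change.
Op 5: write(P0, v2, 181). refcount(pp2)=3>1 -> COPY to pp4. 5 ppages; refcounts: pp0:2 pp1:3 pp2:2 pp3:1 pp4:1
Op 6: write(P2, v0, 184). refcount(pp3)=1 -> write in place. 5 ppages; refcounts: pp0:2 pp1:3 pp2:2 pp3:1 pp4:1
Op 7: write(P2, v1, 128). refcount(pp1)=3>1 -> COPY to pp5. 6 ppages; refcounts: pp0:2 pp1:2 pp2:2 pp3:1 pp4:1 pp5:1
Op 8: write(P2, v0, 125). refcount(pp3)=1 -> write in place. 6 ppages; refcounts: pp0:2 pp1:2 pp2:2 pp3:1 pp4:1 pp5:1
P0: v2 -> pp4 = 181
P1: v2 -> pp2 = 23
P2: v2 -> pp2 = 23

Answer: 181 23 23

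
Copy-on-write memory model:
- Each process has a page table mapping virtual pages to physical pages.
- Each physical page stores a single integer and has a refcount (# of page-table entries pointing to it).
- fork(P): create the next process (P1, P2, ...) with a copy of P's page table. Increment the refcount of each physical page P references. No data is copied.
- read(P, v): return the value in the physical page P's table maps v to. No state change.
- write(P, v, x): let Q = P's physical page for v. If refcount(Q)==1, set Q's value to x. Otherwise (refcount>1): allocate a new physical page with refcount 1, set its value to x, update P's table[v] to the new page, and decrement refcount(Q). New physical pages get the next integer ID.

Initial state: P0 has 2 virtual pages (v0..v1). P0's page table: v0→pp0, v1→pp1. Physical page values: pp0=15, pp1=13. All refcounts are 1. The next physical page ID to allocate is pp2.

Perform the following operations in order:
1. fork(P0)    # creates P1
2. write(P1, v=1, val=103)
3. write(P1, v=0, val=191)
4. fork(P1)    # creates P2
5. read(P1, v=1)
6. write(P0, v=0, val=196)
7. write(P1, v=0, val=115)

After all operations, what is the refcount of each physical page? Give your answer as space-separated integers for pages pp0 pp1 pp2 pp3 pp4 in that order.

Answer: 1 1 2 1 1

Derivation:
Op 1: fork(P0) -> P1. 2 ppages; refcounts: pp0:2 pp1:2
Op 2: write(P1, v1, 103). refcount(pp1)=2>1 -> COPY to pp2. 3 ppages; refcounts: pp0:2 pp1:1 pp2:1
Op 3: write(P1, v0, 191). refcount(pp0)=2>1 -> COPY to pp3. 4 ppages; refcounts: pp0:1 pp1:1 pp2:1 pp3:1
Op 4: fork(P1) -> P2. 4 ppages; refcounts: pp0:1 pp1:1 pp2:2 pp3:2
Op 5: read(P1, v1) -> 103. No state change.
Op 6: write(P0, v0, 196). refcount(pp0)=1 -> write in place. 4 ppages; refcounts: pp0:1 pp1:1 pp2:2 pp3:2
Op 7: write(P1, v0, 115). refcount(pp3)=2>1 -> COPY to pp4. 5 ppages; refcounts: pp0:1 pp1:1 pp2:2 pp3:1 pp4:1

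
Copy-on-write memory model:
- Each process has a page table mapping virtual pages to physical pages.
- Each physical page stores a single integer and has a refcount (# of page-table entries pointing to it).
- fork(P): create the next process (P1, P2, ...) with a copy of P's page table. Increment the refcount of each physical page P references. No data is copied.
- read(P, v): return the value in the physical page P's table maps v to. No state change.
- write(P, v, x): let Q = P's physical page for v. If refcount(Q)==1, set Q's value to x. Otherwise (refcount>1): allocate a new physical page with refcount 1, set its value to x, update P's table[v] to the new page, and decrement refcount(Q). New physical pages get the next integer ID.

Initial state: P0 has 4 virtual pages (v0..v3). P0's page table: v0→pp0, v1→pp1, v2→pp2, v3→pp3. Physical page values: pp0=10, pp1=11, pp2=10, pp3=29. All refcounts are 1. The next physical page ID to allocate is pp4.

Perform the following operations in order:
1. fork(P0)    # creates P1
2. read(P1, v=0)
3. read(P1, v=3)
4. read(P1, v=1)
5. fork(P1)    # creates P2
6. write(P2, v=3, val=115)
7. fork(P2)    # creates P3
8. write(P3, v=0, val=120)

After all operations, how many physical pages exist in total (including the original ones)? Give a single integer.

Op 1: fork(P0) -> P1. 4 ppages; refcounts: pp0:2 pp1:2 pp2:2 pp3:2
Op 2: read(P1, v0) -> 10. No state change.
Op 3: read(P1, v3) -> 29. No state change.
Op 4: read(P1, v1) -> 11. No state change.
Op 5: fork(P1) -> P2. 4 ppages; refcounts: pp0:3 pp1:3 pp2:3 pp3:3
Op 6: write(P2, v3, 115). refcount(pp3)=3>1 -> COPY to pp4. 5 ppages; refcounts: pp0:3 pp1:3 pp2:3 pp3:2 pp4:1
Op 7: fork(P2) -> P3. 5 ppages; refcounts: pp0:4 pp1:4 pp2:4 pp3:2 pp4:2
Op 8: write(P3, v0, 120). refcount(pp0)=4>1 -> COPY to pp5. 6 ppages; refcounts: pp0:3 pp1:4 pp2:4 pp3:2 pp4:2 pp5:1

Answer: 6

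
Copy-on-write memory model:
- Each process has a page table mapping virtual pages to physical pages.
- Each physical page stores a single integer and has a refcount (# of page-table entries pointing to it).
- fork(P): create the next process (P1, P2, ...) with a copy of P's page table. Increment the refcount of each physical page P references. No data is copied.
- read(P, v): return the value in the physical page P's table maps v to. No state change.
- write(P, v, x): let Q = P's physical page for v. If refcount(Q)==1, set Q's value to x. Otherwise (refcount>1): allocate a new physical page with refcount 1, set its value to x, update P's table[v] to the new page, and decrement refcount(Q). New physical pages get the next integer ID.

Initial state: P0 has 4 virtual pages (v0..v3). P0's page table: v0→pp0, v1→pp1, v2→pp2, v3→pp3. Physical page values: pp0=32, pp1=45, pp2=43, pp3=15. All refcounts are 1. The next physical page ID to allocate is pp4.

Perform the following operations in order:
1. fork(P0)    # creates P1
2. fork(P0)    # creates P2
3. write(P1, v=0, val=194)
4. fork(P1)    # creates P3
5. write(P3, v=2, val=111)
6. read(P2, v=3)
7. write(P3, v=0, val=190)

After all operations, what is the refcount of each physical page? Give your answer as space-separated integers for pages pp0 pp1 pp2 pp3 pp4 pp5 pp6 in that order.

Op 1: fork(P0) -> P1. 4 ppages; refcounts: pp0:2 pp1:2 pp2:2 pp3:2
Op 2: fork(P0) -> P2. 4 ppages; refcounts: pp0:3 pp1:3 pp2:3 pp3:3
Op 3: write(P1, v0, 194). refcount(pp0)=3>1 -> COPY to pp4. 5 ppages; refcounts: pp0:2 pp1:3 pp2:3 pp3:3 pp4:1
Op 4: fork(P1) -> P3. 5 ppages; refcounts: pp0:2 pp1:4 pp2:4 pp3:4 pp4:2
Op 5: write(P3, v2, 111). refcount(pp2)=4>1 -> COPY to pp5. 6 ppages; refcounts: pp0:2 pp1:4 pp2:3 pp3:4 pp4:2 pp5:1
Op 6: read(P2, v3) -> 15. No state change.
Op 7: write(P3, v0, 190). refcount(pp4)=2>1 -> COPY to pp6. 7 ppages; refcounts: pp0:2 pp1:4 pp2:3 pp3:4 pp4:1 pp5:1 pp6:1

Answer: 2 4 3 4 1 1 1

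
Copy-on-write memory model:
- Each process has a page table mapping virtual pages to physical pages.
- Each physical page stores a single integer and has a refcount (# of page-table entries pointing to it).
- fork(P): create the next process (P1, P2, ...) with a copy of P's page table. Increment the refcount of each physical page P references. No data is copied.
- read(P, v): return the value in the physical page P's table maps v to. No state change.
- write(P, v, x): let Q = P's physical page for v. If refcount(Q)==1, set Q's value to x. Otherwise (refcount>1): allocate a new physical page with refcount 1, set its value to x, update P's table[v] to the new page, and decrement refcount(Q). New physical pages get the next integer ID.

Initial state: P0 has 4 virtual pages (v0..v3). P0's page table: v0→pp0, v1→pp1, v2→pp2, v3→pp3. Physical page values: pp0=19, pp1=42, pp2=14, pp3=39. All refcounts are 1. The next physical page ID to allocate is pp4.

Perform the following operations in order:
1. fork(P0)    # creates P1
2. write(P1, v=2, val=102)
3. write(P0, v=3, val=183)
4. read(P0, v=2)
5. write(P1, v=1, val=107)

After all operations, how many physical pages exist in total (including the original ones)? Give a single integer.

Op 1: fork(P0) -> P1. 4 ppages; refcounts: pp0:2 pp1:2 pp2:2 pp3:2
Op 2: write(P1, v2, 102). refcount(pp2)=2>1 -> COPY to pp4. 5 ppages; refcounts: pp0:2 pp1:2 pp2:1 pp3:2 pp4:1
Op 3: write(P0, v3, 183). refcount(pp3)=2>1 -> COPY to pp5. 6 ppages; refcounts: pp0:2 pp1:2 pp2:1 pp3:1 pp4:1 pp5:1
Op 4: read(P0, v2) -> 14. No state change.
Op 5: write(P1, v1, 107). refcount(pp1)=2>1 -> COPY to pp6. 7 ppages; refcounts: pp0:2 pp1:1 pp2:1 pp3:1 pp4:1 pp5:1 pp6:1

Answer: 7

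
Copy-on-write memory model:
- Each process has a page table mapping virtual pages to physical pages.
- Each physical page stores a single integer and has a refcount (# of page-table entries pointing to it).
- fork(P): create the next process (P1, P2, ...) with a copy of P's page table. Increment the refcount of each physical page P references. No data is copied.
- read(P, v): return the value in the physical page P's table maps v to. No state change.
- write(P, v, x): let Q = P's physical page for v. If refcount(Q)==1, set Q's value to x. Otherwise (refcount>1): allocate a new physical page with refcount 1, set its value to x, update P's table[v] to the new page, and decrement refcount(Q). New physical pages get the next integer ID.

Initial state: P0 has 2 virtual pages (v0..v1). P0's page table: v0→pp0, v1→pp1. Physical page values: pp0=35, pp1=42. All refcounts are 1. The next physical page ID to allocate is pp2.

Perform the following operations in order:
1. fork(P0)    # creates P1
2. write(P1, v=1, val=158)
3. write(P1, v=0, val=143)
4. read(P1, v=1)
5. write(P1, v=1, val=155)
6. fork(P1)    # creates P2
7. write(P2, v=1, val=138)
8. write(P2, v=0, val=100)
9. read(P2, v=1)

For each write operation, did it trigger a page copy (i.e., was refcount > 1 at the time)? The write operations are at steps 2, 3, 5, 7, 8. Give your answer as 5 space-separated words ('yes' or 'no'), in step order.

Op 1: fork(P0) -> P1. 2 ppages; refcounts: pp0:2 pp1:2
Op 2: write(P1, v1, 158). refcount(pp1)=2>1 -> COPY to pp2. 3 ppages; refcounts: pp0:2 pp1:1 pp2:1
Op 3: write(P1, v0, 143). refcount(pp0)=2>1 -> COPY to pp3. 4 ppages; refcounts: pp0:1 pp1:1 pp2:1 pp3:1
Op 4: read(P1, v1) -> 158. No state change.
Op 5: write(P1, v1, 155). refcount(pp2)=1 -> write in place. 4 ppages; refcounts: pp0:1 pp1:1 pp2:1 pp3:1
Op 6: fork(P1) -> P2. 4 ppages; refcounts: pp0:1 pp1:1 pp2:2 pp3:2
Op 7: write(P2, v1, 138). refcount(pp2)=2>1 -> COPY to pp4. 5 ppages; refcounts: pp0:1 pp1:1 pp2:1 pp3:2 pp4:1
Op 8: write(P2, v0, 100). refcount(pp3)=2>1 -> COPY to pp5. 6 ppages; refcounts: pp0:1 pp1:1 pp2:1 pp3:1 pp4:1 pp5:1
Op 9: read(P2, v1) -> 138. No state change.

yes yes no yes yes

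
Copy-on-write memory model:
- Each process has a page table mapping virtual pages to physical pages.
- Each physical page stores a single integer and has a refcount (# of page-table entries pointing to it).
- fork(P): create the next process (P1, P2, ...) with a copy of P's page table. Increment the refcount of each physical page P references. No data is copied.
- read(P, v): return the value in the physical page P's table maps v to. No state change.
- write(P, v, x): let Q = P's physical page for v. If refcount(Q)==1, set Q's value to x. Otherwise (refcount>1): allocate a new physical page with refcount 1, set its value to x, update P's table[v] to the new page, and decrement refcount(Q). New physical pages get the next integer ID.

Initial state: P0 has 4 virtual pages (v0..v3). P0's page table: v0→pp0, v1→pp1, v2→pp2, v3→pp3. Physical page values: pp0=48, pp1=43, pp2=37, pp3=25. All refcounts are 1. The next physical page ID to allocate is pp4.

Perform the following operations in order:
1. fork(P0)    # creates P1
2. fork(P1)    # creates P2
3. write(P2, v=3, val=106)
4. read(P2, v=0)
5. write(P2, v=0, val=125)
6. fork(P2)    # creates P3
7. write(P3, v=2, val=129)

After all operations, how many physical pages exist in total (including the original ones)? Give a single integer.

Op 1: fork(P0) -> P1. 4 ppages; refcounts: pp0:2 pp1:2 pp2:2 pp3:2
Op 2: fork(P1) -> P2. 4 ppages; refcounts: pp0:3 pp1:3 pp2:3 pp3:3
Op 3: write(P2, v3, 106). refcount(pp3)=3>1 -> COPY to pp4. 5 ppages; refcounts: pp0:3 pp1:3 pp2:3 pp3:2 pp4:1
Op 4: read(P2, v0) -> 48. No state change.
Op 5: write(P2, v0, 125). refcount(pp0)=3>1 -> COPY to pp5. 6 ppages; refcounts: pp0:2 pp1:3 pp2:3 pp3:2 pp4:1 pp5:1
Op 6: fork(P2) -> P3. 6 ppages; refcounts: pp0:2 pp1:4 pp2:4 pp3:2 pp4:2 pp5:2
Op 7: write(P3, v2, 129). refcount(pp2)=4>1 -> COPY to pp6. 7 ppages; refcounts: pp0:2 pp1:4 pp2:3 pp3:2 pp4:2 pp5:2 pp6:1

Answer: 7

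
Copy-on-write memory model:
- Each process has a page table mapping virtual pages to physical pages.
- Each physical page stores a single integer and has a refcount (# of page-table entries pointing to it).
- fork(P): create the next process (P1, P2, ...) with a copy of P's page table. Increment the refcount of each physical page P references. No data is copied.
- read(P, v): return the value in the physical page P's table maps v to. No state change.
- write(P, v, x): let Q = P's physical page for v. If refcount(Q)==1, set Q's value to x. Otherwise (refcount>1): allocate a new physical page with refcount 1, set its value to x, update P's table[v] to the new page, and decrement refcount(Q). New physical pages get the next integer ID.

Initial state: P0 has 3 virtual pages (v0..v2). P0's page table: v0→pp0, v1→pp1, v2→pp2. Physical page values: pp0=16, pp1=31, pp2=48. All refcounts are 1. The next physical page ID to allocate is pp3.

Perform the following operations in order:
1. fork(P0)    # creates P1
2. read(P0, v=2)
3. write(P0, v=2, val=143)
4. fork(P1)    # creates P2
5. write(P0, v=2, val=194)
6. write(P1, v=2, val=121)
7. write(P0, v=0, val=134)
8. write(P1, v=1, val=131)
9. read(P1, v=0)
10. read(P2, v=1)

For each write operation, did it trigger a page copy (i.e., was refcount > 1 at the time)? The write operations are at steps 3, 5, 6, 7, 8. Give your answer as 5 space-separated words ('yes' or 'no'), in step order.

Op 1: fork(P0) -> P1. 3 ppages; refcounts: pp0:2 pp1:2 pp2:2
Op 2: read(P0, v2) -> 48. No state change.
Op 3: write(P0, v2, 143). refcount(pp2)=2>1 -> COPY to pp3. 4 ppages; refcounts: pp0:2 pp1:2 pp2:1 pp3:1
Op 4: fork(P1) -> P2. 4 ppages; refcounts: pp0:3 pp1:3 pp2:2 pp3:1
Op 5: write(P0, v2, 194). refcount(pp3)=1 -> write in place. 4 ppages; refcounts: pp0:3 pp1:3 pp2:2 pp3:1
Op 6: write(P1, v2, 121). refcount(pp2)=2>1 -> COPY to pp4. 5 ppages; refcounts: pp0:3 pp1:3 pp2:1 pp3:1 pp4:1
Op 7: write(P0, v0, 134). refcount(pp0)=3>1 -> COPY to pp5. 6 ppages; refcounts: pp0:2 pp1:3 pp2:1 pp3:1 pp4:1 pp5:1
Op 8: write(P1, v1, 131). refcount(pp1)=3>1 -> COPY to pp6. 7 ppages; refcounts: pp0:2 pp1:2 pp2:1 pp3:1 pp4:1 pp5:1 pp6:1
Op 9: read(P1, v0) -> 16. No state change.
Op 10: read(P2, v1) -> 31. No state change.

yes no yes yes yes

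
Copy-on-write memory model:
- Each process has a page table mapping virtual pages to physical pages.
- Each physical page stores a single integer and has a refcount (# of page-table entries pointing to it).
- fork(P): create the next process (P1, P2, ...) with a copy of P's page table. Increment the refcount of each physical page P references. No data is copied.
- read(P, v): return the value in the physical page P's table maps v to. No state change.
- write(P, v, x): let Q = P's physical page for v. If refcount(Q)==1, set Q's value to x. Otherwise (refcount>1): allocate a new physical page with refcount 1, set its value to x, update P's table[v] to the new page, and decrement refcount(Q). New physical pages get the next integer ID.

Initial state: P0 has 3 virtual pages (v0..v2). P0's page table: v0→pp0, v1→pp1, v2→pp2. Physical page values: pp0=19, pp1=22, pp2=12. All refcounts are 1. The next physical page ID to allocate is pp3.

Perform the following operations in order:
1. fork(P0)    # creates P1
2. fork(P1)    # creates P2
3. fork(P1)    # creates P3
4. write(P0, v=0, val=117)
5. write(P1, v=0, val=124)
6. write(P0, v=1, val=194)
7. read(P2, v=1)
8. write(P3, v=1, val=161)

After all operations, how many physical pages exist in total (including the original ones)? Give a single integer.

Answer: 7

Derivation:
Op 1: fork(P0) -> P1. 3 ppages; refcounts: pp0:2 pp1:2 pp2:2
Op 2: fork(P1) -> P2. 3 ppages; refcounts: pp0:3 pp1:3 pp2:3
Op 3: fork(P1) -> P3. 3 ppages; refcounts: pp0:4 pp1:4 pp2:4
Op 4: write(P0, v0, 117). refcount(pp0)=4>1 -> COPY to pp3. 4 ppages; refcounts: pp0:3 pp1:4 pp2:4 pp3:1
Op 5: write(P1, v0, 124). refcount(pp0)=3>1 -> COPY to pp4. 5 ppages; refcounts: pp0:2 pp1:4 pp2:4 pp3:1 pp4:1
Op 6: write(P0, v1, 194). refcount(pp1)=4>1 -> COPY to pp5. 6 ppages; refcounts: pp0:2 pp1:3 pp2:4 pp3:1 pp4:1 pp5:1
Op 7: read(P2, v1) -> 22. No state change.
Op 8: write(P3, v1, 161). refcount(pp1)=3>1 -> COPY to pp6. 7 ppages; refcounts: pp0:2 pp1:2 pp2:4 pp3:1 pp4:1 pp5:1 pp6:1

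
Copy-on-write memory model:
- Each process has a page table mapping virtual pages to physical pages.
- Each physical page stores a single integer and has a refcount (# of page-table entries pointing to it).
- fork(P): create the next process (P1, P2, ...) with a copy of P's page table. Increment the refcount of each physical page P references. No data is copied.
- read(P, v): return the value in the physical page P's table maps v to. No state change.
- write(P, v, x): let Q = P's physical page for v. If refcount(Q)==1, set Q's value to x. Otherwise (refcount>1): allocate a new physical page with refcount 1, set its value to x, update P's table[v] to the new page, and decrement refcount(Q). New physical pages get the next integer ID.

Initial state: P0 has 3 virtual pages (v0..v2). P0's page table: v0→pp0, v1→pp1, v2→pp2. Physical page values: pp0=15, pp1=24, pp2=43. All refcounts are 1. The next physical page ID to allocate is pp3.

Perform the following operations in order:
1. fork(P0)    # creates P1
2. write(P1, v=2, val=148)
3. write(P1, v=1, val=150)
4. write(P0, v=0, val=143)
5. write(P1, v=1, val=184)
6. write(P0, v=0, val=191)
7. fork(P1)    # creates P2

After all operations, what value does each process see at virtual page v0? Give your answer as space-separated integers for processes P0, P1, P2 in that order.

Op 1: fork(P0) -> P1. 3 ppages; refcounts: pp0:2 pp1:2 pp2:2
Op 2: write(P1, v2, 148). refcount(pp2)=2>1 -> COPY to pp3. 4 ppages; refcounts: pp0:2 pp1:2 pp2:1 pp3:1
Op 3: write(P1, v1, 150). refcount(pp1)=2>1 -> COPY to pp4. 5 ppages; refcounts: pp0:2 pp1:1 pp2:1 pp3:1 pp4:1
Op 4: write(P0, v0, 143). refcount(pp0)=2>1 -> COPY to pp5. 6 ppages; refcounts: pp0:1 pp1:1 pp2:1 pp3:1 pp4:1 pp5:1
Op 5: write(P1, v1, 184). refcount(pp4)=1 -> write in place. 6 ppages; refcounts: pp0:1 pp1:1 pp2:1 pp3:1 pp4:1 pp5:1
Op 6: write(P0, v0, 191). refcount(pp5)=1 -> write in place. 6 ppages; refcounts: pp0:1 pp1:1 pp2:1 pp3:1 pp4:1 pp5:1
Op 7: fork(P1) -> P2. 6 ppages; refcounts: pp0:2 pp1:1 pp2:1 pp3:2 pp4:2 pp5:1
P0: v0 -> pp5 = 191
P1: v0 -> pp0 = 15
P2: v0 -> pp0 = 15

Answer: 191 15 15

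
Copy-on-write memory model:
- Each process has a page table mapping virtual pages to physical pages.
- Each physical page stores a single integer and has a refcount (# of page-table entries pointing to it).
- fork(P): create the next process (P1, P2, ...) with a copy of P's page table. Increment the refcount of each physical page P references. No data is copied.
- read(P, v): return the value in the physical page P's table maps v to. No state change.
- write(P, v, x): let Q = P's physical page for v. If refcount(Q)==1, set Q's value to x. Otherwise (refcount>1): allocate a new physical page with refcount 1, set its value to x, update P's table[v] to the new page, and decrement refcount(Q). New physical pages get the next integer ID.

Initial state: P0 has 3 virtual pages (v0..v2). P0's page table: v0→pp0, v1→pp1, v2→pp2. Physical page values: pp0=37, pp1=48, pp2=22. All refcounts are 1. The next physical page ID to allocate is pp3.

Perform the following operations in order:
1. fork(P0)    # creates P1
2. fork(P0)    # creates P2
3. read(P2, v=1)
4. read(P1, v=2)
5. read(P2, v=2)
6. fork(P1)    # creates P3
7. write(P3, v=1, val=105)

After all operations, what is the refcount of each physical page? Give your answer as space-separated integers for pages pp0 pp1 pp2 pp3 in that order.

Answer: 4 3 4 1

Derivation:
Op 1: fork(P0) -> P1. 3 ppages; refcounts: pp0:2 pp1:2 pp2:2
Op 2: fork(P0) -> P2. 3 ppages; refcounts: pp0:3 pp1:3 pp2:3
Op 3: read(P2, v1) -> 48. No state change.
Op 4: read(P1, v2) -> 22. No state change.
Op 5: read(P2, v2) -> 22. No state change.
Op 6: fork(P1) -> P3. 3 ppages; refcounts: pp0:4 pp1:4 pp2:4
Op 7: write(P3, v1, 105). refcount(pp1)=4>1 -> COPY to pp3. 4 ppages; refcounts: pp0:4 pp1:3 pp2:4 pp3:1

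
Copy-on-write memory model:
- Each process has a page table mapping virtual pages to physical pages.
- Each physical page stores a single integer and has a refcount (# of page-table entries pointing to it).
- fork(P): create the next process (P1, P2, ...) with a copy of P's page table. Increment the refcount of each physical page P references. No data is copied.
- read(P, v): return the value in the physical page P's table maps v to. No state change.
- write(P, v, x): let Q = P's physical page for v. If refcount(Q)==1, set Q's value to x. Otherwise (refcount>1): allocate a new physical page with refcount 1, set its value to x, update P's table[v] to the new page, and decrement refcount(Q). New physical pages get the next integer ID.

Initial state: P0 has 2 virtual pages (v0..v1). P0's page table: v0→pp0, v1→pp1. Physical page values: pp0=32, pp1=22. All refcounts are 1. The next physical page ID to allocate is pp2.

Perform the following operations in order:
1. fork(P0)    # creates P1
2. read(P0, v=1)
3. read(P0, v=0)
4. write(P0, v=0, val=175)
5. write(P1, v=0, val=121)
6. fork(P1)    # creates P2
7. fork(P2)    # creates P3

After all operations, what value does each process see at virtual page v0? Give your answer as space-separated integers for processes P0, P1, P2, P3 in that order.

Answer: 175 121 121 121

Derivation:
Op 1: fork(P0) -> P1. 2 ppages; refcounts: pp0:2 pp1:2
Op 2: read(P0, v1) -> 22. No state change.
Op 3: read(P0, v0) -> 32. No state change.
Op 4: write(P0, v0, 175). refcount(pp0)=2>1 -> COPY to pp2. 3 ppages; refcounts: pp0:1 pp1:2 pp2:1
Op 5: write(P1, v0, 121). refcount(pp0)=1 -> write in place. 3 ppages; refcounts: pp0:1 pp1:2 pp2:1
Op 6: fork(P1) -> P2. 3 ppages; refcounts: pp0:2 pp1:3 pp2:1
Op 7: fork(P2) -> P3. 3 ppages; refcounts: pp0:3 pp1:4 pp2:1
P0: v0 -> pp2 = 175
P1: v0 -> pp0 = 121
P2: v0 -> pp0 = 121
P3: v0 -> pp0 = 121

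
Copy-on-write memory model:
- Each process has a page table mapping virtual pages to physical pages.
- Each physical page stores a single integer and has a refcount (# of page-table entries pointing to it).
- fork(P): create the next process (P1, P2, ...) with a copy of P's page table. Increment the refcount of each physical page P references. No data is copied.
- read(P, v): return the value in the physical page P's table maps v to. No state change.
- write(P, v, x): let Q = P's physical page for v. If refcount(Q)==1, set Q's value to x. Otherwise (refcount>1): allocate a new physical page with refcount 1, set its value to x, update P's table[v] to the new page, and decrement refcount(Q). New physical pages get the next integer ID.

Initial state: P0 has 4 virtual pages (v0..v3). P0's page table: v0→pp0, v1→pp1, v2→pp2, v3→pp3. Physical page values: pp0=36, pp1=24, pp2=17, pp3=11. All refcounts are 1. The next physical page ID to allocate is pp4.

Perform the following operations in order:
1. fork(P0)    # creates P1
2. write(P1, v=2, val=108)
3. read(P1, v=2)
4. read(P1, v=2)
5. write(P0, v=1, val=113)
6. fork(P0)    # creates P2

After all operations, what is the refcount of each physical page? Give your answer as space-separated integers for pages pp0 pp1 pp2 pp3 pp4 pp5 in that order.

Op 1: fork(P0) -> P1. 4 ppages; refcounts: pp0:2 pp1:2 pp2:2 pp3:2
Op 2: write(P1, v2, 108). refcount(pp2)=2>1 -> COPY to pp4. 5 ppages; refcounts: pp0:2 pp1:2 pp2:1 pp3:2 pp4:1
Op 3: read(P1, v2) -> 108. No state change.
Op 4: read(P1, v2) -> 108. No state change.
Op 5: write(P0, v1, 113). refcount(pp1)=2>1 -> COPY to pp5. 6 ppages; refcounts: pp0:2 pp1:1 pp2:1 pp3:2 pp4:1 pp5:1
Op 6: fork(P0) -> P2. 6 ppages; refcounts: pp0:3 pp1:1 pp2:2 pp3:3 pp4:1 pp5:2

Answer: 3 1 2 3 1 2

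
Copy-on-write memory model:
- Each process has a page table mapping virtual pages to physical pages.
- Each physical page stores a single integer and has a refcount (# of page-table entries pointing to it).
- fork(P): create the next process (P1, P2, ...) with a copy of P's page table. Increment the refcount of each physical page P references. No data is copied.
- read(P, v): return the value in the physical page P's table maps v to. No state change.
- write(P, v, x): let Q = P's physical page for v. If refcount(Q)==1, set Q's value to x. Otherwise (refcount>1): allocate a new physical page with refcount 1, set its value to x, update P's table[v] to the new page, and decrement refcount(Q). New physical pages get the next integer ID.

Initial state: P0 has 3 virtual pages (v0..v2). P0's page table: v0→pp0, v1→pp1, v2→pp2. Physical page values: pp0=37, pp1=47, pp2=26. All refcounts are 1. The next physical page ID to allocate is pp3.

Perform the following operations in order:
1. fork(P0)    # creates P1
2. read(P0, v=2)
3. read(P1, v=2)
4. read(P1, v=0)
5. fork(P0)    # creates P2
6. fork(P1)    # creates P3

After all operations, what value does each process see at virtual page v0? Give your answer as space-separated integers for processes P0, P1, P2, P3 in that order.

Op 1: fork(P0) -> P1. 3 ppages; refcounts: pp0:2 pp1:2 pp2:2
Op 2: read(P0, v2) -> 26. No state change.
Op 3: read(P1, v2) -> 26. No state change.
Op 4: read(P1, v0) -> 37. No state change.
Op 5: fork(P0) -> P2. 3 ppages; refcounts: pp0:3 pp1:3 pp2:3
Op 6: fork(P1) -> P3. 3 ppages; refcounts: pp0:4 pp1:4 pp2:4
P0: v0 -> pp0 = 37
P1: v0 -> pp0 = 37
P2: v0 -> pp0 = 37
P3: v0 -> pp0 = 37

Answer: 37 37 37 37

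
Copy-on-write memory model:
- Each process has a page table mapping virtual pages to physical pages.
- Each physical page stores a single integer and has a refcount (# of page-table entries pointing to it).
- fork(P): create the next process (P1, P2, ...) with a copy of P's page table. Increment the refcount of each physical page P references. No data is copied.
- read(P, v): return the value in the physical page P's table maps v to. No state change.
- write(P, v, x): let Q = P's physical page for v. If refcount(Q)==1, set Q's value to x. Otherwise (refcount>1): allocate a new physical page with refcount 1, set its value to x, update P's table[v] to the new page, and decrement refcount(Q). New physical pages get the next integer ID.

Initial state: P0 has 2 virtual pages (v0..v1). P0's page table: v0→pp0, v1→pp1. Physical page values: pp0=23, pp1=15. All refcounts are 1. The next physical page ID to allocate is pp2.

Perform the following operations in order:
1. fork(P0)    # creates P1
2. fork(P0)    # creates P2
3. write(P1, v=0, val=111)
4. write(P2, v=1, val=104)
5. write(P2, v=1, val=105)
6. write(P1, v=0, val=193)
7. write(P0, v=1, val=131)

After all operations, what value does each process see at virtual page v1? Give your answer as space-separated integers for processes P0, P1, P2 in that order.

Op 1: fork(P0) -> P1. 2 ppages; refcounts: pp0:2 pp1:2
Op 2: fork(P0) -> P2. 2 ppages; refcounts: pp0:3 pp1:3
Op 3: write(P1, v0, 111). refcount(pp0)=3>1 -> COPY to pp2. 3 ppages; refcounts: pp0:2 pp1:3 pp2:1
Op 4: write(P2, v1, 104). refcount(pp1)=3>1 -> COPY to pp3. 4 ppages; refcounts: pp0:2 pp1:2 pp2:1 pp3:1
Op 5: write(P2, v1, 105). refcount(pp3)=1 -> write in place. 4 ppages; refcounts: pp0:2 pp1:2 pp2:1 pp3:1
Op 6: write(P1, v0, 193). refcount(pp2)=1 -> write in place. 4 ppages; refcounts: pp0:2 pp1:2 pp2:1 pp3:1
Op 7: write(P0, v1, 131). refcount(pp1)=2>1 -> COPY to pp4. 5 ppages; refcounts: pp0:2 pp1:1 pp2:1 pp3:1 pp4:1
P0: v1 -> pp4 = 131
P1: v1 -> pp1 = 15
P2: v1 -> pp3 = 105

Answer: 131 15 105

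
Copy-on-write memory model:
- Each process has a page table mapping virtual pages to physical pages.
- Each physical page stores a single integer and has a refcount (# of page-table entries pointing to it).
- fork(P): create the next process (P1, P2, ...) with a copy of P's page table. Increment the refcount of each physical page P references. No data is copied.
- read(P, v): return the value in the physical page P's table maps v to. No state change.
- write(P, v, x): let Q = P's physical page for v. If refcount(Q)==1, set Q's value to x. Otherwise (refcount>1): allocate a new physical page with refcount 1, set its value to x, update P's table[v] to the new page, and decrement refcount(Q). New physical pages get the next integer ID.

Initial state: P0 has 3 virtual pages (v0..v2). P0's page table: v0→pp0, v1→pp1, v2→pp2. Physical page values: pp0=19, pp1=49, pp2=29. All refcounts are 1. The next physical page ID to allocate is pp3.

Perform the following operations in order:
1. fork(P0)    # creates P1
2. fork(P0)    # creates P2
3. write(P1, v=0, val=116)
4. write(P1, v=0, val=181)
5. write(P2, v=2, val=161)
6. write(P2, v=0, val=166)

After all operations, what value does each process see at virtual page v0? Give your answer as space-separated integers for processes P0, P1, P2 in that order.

Answer: 19 181 166

Derivation:
Op 1: fork(P0) -> P1. 3 ppages; refcounts: pp0:2 pp1:2 pp2:2
Op 2: fork(P0) -> P2. 3 ppages; refcounts: pp0:3 pp1:3 pp2:3
Op 3: write(P1, v0, 116). refcount(pp0)=3>1 -> COPY to pp3. 4 ppages; refcounts: pp0:2 pp1:3 pp2:3 pp3:1
Op 4: write(P1, v0, 181). refcount(pp3)=1 -> write in place. 4 ppages; refcounts: pp0:2 pp1:3 pp2:3 pp3:1
Op 5: write(P2, v2, 161). refcount(pp2)=3>1 -> COPY to pp4. 5 ppages; refcounts: pp0:2 pp1:3 pp2:2 pp3:1 pp4:1
Op 6: write(P2, v0, 166). refcount(pp0)=2>1 -> COPY to pp5. 6 ppages; refcounts: pp0:1 pp1:3 pp2:2 pp3:1 pp4:1 pp5:1
P0: v0 -> pp0 = 19
P1: v0 -> pp3 = 181
P2: v0 -> pp5 = 166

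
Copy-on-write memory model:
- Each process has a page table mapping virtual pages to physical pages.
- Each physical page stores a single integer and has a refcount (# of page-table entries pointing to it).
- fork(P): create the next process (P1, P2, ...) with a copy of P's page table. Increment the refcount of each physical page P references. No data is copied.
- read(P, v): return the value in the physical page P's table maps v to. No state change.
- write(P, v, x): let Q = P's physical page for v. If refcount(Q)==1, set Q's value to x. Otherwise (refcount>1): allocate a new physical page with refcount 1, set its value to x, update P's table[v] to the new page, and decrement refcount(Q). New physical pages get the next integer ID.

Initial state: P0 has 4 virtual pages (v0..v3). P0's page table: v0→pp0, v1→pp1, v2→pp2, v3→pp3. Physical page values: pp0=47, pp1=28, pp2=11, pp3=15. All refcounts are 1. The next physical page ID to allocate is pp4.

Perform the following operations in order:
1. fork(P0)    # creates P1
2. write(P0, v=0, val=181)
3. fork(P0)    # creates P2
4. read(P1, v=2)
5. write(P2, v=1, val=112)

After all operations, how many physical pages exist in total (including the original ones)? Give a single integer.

Op 1: fork(P0) -> P1. 4 ppages; refcounts: pp0:2 pp1:2 pp2:2 pp3:2
Op 2: write(P0, v0, 181). refcount(pp0)=2>1 -> COPY to pp4. 5 ppages; refcounts: pp0:1 pp1:2 pp2:2 pp3:2 pp4:1
Op 3: fork(P0) -> P2. 5 ppages; refcounts: pp0:1 pp1:3 pp2:3 pp3:3 pp4:2
Op 4: read(P1, v2) -> 11. No state change.
Op 5: write(P2, v1, 112). refcount(pp1)=3>1 -> COPY to pp5. 6 ppages; refcounts: pp0:1 pp1:2 pp2:3 pp3:3 pp4:2 pp5:1

Answer: 6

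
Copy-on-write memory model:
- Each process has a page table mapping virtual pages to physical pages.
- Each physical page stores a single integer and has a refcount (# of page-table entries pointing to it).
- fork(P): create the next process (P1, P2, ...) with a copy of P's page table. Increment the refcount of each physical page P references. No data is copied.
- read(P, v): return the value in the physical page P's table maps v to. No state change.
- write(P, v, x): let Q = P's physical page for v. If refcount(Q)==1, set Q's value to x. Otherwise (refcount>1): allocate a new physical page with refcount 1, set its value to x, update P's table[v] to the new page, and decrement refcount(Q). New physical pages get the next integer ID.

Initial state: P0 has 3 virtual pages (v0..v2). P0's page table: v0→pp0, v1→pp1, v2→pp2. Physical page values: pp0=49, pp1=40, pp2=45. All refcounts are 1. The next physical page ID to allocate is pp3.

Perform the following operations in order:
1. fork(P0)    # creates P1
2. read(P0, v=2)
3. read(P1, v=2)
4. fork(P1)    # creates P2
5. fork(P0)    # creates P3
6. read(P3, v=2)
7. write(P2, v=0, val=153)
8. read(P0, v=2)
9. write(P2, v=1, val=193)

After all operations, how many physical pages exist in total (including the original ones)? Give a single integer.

Op 1: fork(P0) -> P1. 3 ppages; refcounts: pp0:2 pp1:2 pp2:2
Op 2: read(P0, v2) -> 45. No state change.
Op 3: read(P1, v2) -> 45. No state change.
Op 4: fork(P1) -> P2. 3 ppages; refcounts: pp0:3 pp1:3 pp2:3
Op 5: fork(P0) -> P3. 3 ppages; refcounts: pp0:4 pp1:4 pp2:4
Op 6: read(P3, v2) -> 45. No state change.
Op 7: write(P2, v0, 153). refcount(pp0)=4>1 -> COPY to pp3. 4 ppages; refcounts: pp0:3 pp1:4 pp2:4 pp3:1
Op 8: read(P0, v2) -> 45. No state change.
Op 9: write(P2, v1, 193). refcount(pp1)=4>1 -> COPY to pp4. 5 ppages; refcounts: pp0:3 pp1:3 pp2:4 pp3:1 pp4:1

Answer: 5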